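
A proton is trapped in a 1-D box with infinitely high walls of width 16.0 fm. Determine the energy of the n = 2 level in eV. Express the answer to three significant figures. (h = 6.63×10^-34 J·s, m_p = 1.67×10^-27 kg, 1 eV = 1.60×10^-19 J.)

E_2 = 3.21×10^6 eV

For an infinite well E_n = n²h²/(8m_pL²), so E_1 = h²/(8m_pL²) = (6.63×10^-34)²/(8·1.67×10^-27·(1.60×10^-14 m)²) = 1.285×10^-13 J.
Then E_2 = 2²·E_1 = 4·1.285×10^-13 J = 5.140×10^-13 J.
Converting, E_2 = 5.140×10^-13 J / (1.60×10^-19 J/eV) = 3.21×10^6 eV.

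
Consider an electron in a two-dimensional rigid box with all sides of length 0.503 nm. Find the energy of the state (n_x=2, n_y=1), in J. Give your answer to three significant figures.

For a 2D rectangular well E = (h²/8m_e)·Σ n_i²/L_i² = (6.626×10^-34)²/(8·9.109×10^-31) · [2²/(0.503 nm)² + 1²/(0.503 nm)²].
Evaluating gives E = 1.19×10^-18 J.

E = 1.19×10^-18 J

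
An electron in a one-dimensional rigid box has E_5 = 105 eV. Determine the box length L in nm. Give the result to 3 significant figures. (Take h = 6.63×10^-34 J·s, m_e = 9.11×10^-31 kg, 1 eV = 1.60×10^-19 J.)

From E_n = n²h²/(8m_eL²), L = n·h/√(8m_eE_n).
E_5 = 105 eV = 1.680×10^-17 J, so L = 5·6.63×10^-34/√(8·9.11×10^-31·1.680×10^-17) = 3.00×10^-10 m = 0.300 nm.

L = 0.300 nm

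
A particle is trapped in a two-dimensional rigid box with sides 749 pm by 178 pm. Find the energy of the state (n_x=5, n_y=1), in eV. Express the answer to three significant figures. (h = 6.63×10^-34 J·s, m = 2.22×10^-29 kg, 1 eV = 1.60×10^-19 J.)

E = 1.18 eV

For a 2D rectangular well E = (h²/8m)·Σ n_i²/L_i² = (6.63×10^-34)²/(8·2.22×10^-29) · [5²/(749 pm)² + 1²/(178 pm)²].
Evaluating gives E = 1.884×10^-19 J = 1.18 eV.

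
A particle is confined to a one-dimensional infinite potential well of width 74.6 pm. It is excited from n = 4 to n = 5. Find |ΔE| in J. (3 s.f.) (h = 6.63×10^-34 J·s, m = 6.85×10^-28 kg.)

|ΔE| = 1.30×10^-19 J

E_1 = h²/(8mL²) = 1.441×10^-20 J.
|ΔE| = |4² − 5²|·E_1 = 9·1.441×10^-20 J = 1.30×10^-19 J.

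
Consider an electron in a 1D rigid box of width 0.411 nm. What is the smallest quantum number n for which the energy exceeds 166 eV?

E_1 = h²/(8m_eL²) = 3.567×10^-19 J = 2.227 eV.
Need n² > 166/2.227 = 74.54, i.e. n > 8.634.
The smallest integer satisfying this is n = 9.

n = 9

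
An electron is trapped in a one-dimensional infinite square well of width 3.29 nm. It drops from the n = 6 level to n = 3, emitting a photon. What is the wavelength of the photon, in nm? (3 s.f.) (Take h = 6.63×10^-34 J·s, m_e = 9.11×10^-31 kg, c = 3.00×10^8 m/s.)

λ = 1.32×10^3 nm

E_1 = h²/(8m_eL²) = 5.572×10^-21 J, so ΔE = (6² − 3²)E_1 = 1.504×10^-19 J.
λ = hc/ΔE = (6.63×10^-34·3.00×10^8)/1.504×10^-19 = 1.32×10^-6 m = 1.32×10^3 nm.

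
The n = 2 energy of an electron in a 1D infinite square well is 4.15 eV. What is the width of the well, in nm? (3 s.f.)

L = 0.602 nm

From E_n = n²h²/(8m_eL²), L = n·h/√(8m_eE_n).
E_2 = 4.15 eV = 6.648×10^-19 J, so L = 2·6.626×10^-34/√(8·9.109×10^-31·6.648×10^-19) = 6.02×10^-10 m = 0.602 nm.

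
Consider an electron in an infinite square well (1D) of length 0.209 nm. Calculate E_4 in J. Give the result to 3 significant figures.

E_4 = 2.21×10^-17 J

For an infinite well E_n = n²h²/(8m_eL²), so E_1 = h²/(8m_eL²) = (6.626×10^-34)²/(8·9.109×10^-31·(2.09×10^-10 m)²) = 1.379×10^-18 J.
Then E_4 = 4²·E_1 = 16·1.379×10^-18 J = 2.21×10^-17 J.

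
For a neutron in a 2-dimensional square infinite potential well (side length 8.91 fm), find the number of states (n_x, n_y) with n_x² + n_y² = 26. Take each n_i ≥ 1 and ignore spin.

The level has n_x² + n_y² = 26. The ordered positive-integer solutions are (1, 5), (5, 1).
That gives 2 states.

degeneracy = 2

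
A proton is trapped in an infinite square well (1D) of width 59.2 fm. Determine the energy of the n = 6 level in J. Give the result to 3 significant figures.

E_6 = 3.37×10^-13 J

For an infinite well E_n = n²h²/(8m_pL²), so E_1 = h²/(8m_pL²) = (6.626×10^-34)²/(8·1.673×10^-27·(5.92×10^-14 m)²) = 9.360×10^-15 J.
Then E_6 = 6²·E_1 = 36·9.360×10^-15 J = 3.37×10^-13 J.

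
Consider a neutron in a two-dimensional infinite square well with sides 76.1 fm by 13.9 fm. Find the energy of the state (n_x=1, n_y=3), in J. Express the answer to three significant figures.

E = 1.53×10^-12 J

For a 2D rectangular well E = (h²/8m_n)·Σ n_i²/L_i² = (6.626×10^-34)²/(8·1.675×10^-27) · [1²/(76.1 fm)² + 3²/(13.9 fm)²].
Evaluating gives E = 1.53×10^-12 J.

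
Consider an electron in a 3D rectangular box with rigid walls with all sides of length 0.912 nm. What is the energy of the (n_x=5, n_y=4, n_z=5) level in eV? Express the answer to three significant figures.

E = 29.8 eV

For a 3D rectangular well E = (h²/8m_e)·Σ n_i²/L_i² = (6.626×10^-34)²/(8·9.109×10^-31) · [5²/(0.912 nm)² + 4²/(0.912 nm)² + 5²/(0.912 nm)²].
Evaluating gives E = 4.781×10^-18 J = 29.8 eV.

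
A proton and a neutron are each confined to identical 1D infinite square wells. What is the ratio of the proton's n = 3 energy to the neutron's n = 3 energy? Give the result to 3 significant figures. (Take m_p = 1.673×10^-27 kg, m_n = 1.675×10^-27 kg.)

E_n ∝ 1/m at fixed n and L, so the ratio is m_n/m_p = 1.675×10^-27/1.673×10^-27 = 1.00.

1.00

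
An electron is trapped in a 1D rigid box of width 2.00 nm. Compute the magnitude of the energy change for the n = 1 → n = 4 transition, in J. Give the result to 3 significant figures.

|ΔE| = 2.26×10^-19 J

E_1 = h²/(8m_eL²) = 1.506×10^-20 J.
|ΔE| = |1² − 4²|·E_1 = 15·1.506×10^-20 J = 2.26×10^-19 J.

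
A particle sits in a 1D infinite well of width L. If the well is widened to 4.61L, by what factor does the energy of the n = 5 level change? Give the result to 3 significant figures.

0.0471

E_n ∝ 1/L², so the energy scales by 1/4.61² = 0.0471.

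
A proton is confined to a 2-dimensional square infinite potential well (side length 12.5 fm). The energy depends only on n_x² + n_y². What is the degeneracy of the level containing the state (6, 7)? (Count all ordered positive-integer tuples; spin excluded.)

The level has n_x² + n_y² = 85. The ordered positive-integer solutions are (2, 9), (6, 7), (7, 6), (9, 2).
That gives 4 states.

degeneracy = 4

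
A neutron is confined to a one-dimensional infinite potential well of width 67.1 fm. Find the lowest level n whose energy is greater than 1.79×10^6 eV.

E_1 = h²/(8m_nL²) = 7.277×10^-15 J = 4.542×10^4 eV.
Need n² > 1.79×10^6/4.542×10^4 = 39.41, i.e. n > 6.278.
The smallest integer satisfying this is n = 7.

n = 7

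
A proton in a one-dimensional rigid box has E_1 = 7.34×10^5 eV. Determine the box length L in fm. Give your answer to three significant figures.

From E_n = n²h²/(8m_pL²), L = n·h/√(8m_pE_n).
E_1 = 7.34×10^5 eV = 1.176×10^-13 J, so L = 1·6.626×10^-34/√(8·1.673×10^-27·1.176×10^-13) = 1.67×10^-14 m = 16.7 fm.

L = 16.7 fm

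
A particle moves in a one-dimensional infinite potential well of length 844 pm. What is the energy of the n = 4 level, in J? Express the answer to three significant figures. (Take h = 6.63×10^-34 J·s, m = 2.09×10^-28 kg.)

E_4 = 5.91×10^-21 J

For an infinite well E_n = n²h²/(8mL²), so E_1 = h²/(8mL²) = (6.63×10^-34)²/(8·2.09×10^-28·(8.44×10^-10 m)²) = 3.691×10^-22 J.
Then E_4 = 4²·E_1 = 16·3.691×10^-22 J = 5.91×10^-21 J.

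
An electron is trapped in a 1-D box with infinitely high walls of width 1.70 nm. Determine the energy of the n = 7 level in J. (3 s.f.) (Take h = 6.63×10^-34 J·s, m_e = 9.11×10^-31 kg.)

For an infinite well E_n = n²h²/(8m_eL²), so E_1 = h²/(8m_eL²) = (6.63×10^-34)²/(8·9.11×10^-31·(1.70×10^-9 m)²) = 2.087×10^-20 J.
Then E_7 = 7²·E_1 = 49·2.087×10^-20 J = 1.02×10^-18 J.

E_7 = 1.02×10^-18 J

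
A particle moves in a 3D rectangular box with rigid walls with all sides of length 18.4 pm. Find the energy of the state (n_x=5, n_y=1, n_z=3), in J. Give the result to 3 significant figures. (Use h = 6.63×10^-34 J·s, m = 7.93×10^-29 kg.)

E = 7.16×10^-17 J

For a 3D rectangular well E = (h²/8m)·Σ n_i²/L_i² = (6.63×10^-34)²/(8·7.93×10^-29) · [5²/(18.4 pm)² + 1²/(18.4 pm)² + 3²/(18.4 pm)²].
Evaluating gives E = 7.16×10^-17 J.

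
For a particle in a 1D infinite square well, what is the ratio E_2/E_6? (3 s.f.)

E_n ∝ n², so E_2/E_6 = 2²/6² = 4/36 = 0.111.

0.111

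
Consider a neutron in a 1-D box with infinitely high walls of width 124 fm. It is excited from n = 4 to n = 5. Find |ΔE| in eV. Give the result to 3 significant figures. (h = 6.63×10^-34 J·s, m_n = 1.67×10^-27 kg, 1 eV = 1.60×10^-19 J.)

|ΔE| = 1.20×10^5 eV

E_1 = h²/(8m_nL²) = 2.140×10^-15 J.
|ΔE| = |4² − 5²|·E_1 = 9·2.140×10^-15 J = 1.926×10^-14 J = 1.20×10^5 eV.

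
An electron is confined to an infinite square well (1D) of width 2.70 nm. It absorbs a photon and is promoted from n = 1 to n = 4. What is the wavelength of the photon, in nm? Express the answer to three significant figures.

E_1 = h²/(8m_eL²) = 8.264×10^-21 J, so ΔE = (4² − 1²)E_1 = 1.240×10^-19 J.
λ = hc/ΔE = (6.626×10^-34·2.998×10^8)/1.240×10^-19 = 1.60×10^-6 m = 1.60×10^3 nm.

λ = 1.60×10^3 nm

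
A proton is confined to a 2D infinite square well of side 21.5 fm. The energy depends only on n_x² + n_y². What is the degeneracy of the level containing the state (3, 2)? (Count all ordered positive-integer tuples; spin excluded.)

degeneracy = 2

The level has n_x² + n_y² = 13. The ordered positive-integer solutions are (2, 3), (3, 2).
That gives 2 states.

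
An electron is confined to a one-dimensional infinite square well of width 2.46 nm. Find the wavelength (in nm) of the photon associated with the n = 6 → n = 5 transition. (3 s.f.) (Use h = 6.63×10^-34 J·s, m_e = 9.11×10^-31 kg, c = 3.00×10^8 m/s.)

E_1 = h²/(8m_eL²) = 9.967×10^-21 J, so ΔE = (6² − 5²)E_1 = 1.096×10^-19 J.
λ = hc/ΔE = (6.63×10^-34·3.00×10^8)/1.096×10^-19 = 1.81×10^-6 m = 1.81×10^3 nm.

λ = 1.81×10^3 nm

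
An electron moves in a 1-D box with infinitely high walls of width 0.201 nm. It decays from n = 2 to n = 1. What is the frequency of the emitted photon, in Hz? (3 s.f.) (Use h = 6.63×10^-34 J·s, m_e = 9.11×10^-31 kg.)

E_1 = h²/(8m_eL²) = 1.493×10^-18 J and ΔE = (2² − 1²)E_1 = 4.479×10^-18 J.
f = ΔE/h = 4.479×10^-18/6.63×10^-34 = 6.76×10^15 Hz.

f = 6.76×10^15 Hz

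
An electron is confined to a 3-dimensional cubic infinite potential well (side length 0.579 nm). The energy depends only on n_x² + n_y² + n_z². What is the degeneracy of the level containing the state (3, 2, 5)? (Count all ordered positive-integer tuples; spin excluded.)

The level has n_x² + n_y² + n_z² = 38. The ordered positive-integer solutions are (1, 1, 6), (1, 6, 1), (2, 3, 5), (2, 5, 3), (3, 2, 5), (3, 5, 2), (5, 2, 3), (5, 3, 2), (6, 1, 1).
That gives 9 states.

degeneracy = 9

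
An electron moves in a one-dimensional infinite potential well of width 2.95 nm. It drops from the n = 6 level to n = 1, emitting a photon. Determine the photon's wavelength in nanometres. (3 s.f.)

E_1 = h²/(8m_eL²) = 6.923×10^-21 J, so ΔE = (6² − 1²)E_1 = 2.423×10^-19 J.
λ = hc/ΔE = (6.626×10^-34·2.998×10^8)/2.423×10^-19 = 8.20×10^-7 m = 820 nm.

λ = 820 nm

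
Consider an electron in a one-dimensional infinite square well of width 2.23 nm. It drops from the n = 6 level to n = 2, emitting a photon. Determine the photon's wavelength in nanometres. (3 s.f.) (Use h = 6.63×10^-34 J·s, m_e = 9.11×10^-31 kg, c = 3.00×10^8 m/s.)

λ = 512 nm

E_1 = h²/(8m_eL²) = 1.213×10^-20 J, so ΔE = (6² − 2²)E_1 = 3.882×10^-19 J.
λ = hc/ΔE = (6.63×10^-34·3.00×10^8)/3.882×10^-19 = 5.12×10^-7 m = 512 nm.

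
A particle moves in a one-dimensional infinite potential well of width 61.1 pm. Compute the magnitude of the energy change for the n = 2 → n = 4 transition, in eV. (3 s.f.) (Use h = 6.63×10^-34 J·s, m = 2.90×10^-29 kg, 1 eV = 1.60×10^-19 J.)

E_1 = h²/(8mL²) = 5.075×10^-19 J.
|ΔE| = |2² − 4²|·E_1 = 12·5.075×10^-19 J = 6.090×10^-18 J = 38.1 eV.

|ΔE| = 38.1 eV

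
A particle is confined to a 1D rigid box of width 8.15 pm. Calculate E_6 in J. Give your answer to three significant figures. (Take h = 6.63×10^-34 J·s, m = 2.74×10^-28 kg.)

E_6 = 1.09×10^-16 J

For an infinite well E_n = n²h²/(8mL²), so E_1 = h²/(8mL²) = (6.63×10^-34)²/(8·2.74×10^-28·(8.15×10^-12 m)²) = 3.019×10^-18 J.
Then E_6 = 6²·E_1 = 36·3.019×10^-18 J = 1.09×10^-16 J.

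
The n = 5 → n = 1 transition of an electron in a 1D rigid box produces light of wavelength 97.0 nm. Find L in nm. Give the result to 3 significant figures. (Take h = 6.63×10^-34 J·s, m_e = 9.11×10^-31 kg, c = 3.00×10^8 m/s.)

L = 0.840 nm

The photon carries ΔE = hc/λ = 6.63×10^-34·3.00×10^8/9.70×10^-8 m = 2.051×10^-18 J.
Since ΔE = (5² − 1²)E_1, E_1 = 8.546×10^-20 J, and L = h/√(8m_eE_1) = 8.40×10^-10 m = 0.840 nm.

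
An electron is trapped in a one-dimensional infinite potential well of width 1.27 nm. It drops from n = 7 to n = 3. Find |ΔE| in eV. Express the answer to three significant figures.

E_1 = h²/(8m_eL²) = 3.735×10^-20 J.
|ΔE| = |7² − 3²|·E_1 = 40·3.735×10^-20 J = 1.494×10^-18 J = 9.33 eV.

|ΔE| = 9.33 eV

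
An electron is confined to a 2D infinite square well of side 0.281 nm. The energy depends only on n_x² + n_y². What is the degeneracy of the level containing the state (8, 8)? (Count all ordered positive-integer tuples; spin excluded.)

degeneracy = 1

The level has n_x² + n_y² = 128. The ordered positive-integer solutions are (8, 8).
That gives 1 state.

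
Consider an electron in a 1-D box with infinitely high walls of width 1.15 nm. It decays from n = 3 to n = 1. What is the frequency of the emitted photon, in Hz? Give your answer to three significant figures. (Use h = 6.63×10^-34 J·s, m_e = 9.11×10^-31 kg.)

E_1 = h²/(8m_eL²) = 4.561×10^-20 J and ΔE = (3² − 1²)E_1 = 3.649×10^-19 J.
f = ΔE/h = 3.649×10^-19/6.63×10^-34 = 5.50×10^14 Hz.

f = 5.50×10^14 Hz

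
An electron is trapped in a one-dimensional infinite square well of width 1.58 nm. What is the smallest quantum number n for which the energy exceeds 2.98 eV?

n = 5

E_1 = h²/(8m_eL²) = 2.413×10^-20 J = 0.1506 eV.
Need n² > 2.98/0.1506 = 19.79, i.e. n > 4.449.
The smallest integer satisfying this is n = 5.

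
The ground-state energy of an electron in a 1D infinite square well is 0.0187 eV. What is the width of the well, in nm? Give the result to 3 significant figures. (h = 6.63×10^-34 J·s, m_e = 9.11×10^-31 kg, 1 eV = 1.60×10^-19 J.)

From E_n = n²h²/(8m_eL²), L = n·h/√(8m_eE_n).
E_1 = 0.0187 eV = 2.992×10^-21 J, so L = 1·6.63×10^-34/√(8·9.11×10^-31·2.992×10^-21) = 4.49×10^-9 m = 4.49 nm.

L = 4.49 nm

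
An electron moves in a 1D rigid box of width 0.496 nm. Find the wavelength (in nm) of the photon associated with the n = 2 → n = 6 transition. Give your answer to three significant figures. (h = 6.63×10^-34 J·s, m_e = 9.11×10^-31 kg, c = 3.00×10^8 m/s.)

λ = 25.4 nm

E_1 = h²/(8m_eL²) = 2.452×10^-19 J, so ΔE = (6² − 2²)E_1 = 7.846×10^-18 J.
λ = hc/ΔE = (6.63×10^-34·3.00×10^8)/7.846×10^-18 = 2.54×10^-8 m = 25.4 nm.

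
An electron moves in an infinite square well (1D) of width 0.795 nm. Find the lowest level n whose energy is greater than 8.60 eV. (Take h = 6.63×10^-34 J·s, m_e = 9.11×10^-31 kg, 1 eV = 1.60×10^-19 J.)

n = 4

E_1 = h²/(8m_eL²) = 9.543×10^-20 J = 0.5964 eV.
Need n² > 8.60/0.5964 = 14.42, i.e. n > 3.797.
The smallest integer satisfying this is n = 4.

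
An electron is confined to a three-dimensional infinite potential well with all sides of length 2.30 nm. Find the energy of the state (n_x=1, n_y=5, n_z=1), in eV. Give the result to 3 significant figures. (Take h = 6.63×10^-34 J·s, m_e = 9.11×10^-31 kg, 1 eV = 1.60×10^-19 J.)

E = 1.92 eV

For a 3D rectangular well E = (h²/8m_e)·Σ n_i²/L_i² = (6.63×10^-34)²/(8·9.11×10^-31) · [1²/(2.30 nm)² + 5²/(2.30 nm)² + 1²/(2.30 nm)²].
Evaluating gives E = 3.078×10^-19 J = 1.92 eV.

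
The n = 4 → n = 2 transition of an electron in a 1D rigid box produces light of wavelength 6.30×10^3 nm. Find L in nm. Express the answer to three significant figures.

The photon carries ΔE = hc/λ = 6.626×10^-34·2.998×10^8/6.30×10^-6 m = 3.153×10^-20 J.
Since ΔE = (4² − 2²)E_1, E_1 = 2.628×10^-21 J, and L = h/√(8m_eE_1) = 4.79×10^-9 m = 4.79 nm.

L = 4.79 nm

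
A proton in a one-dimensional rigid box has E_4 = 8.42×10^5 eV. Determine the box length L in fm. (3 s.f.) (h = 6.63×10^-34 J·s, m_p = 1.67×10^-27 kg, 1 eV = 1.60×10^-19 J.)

L = 62.5 fm

From E_n = n²h²/(8m_pL²), L = n·h/√(8m_pE_n).
E_4 = 8.42×10^5 eV = 1.347×10^-13 J, so L = 4·6.63×10^-34/√(8·1.67×10^-27·1.347×10^-13) = 6.25×10^-14 m = 62.5 fm.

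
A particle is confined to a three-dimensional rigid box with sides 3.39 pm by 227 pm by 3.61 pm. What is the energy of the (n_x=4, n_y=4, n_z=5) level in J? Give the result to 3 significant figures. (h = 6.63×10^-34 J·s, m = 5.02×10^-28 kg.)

For a 3D rectangular well E = (h²/8m)·Σ n_i²/L_i² = (6.63×10^-34)²/(8·5.02×10^-28) · [4²/(3.39 pm)² + 4²/(227 pm)² + 5²/(3.61 pm)²].
Evaluating gives E = 3.62×10^-16 J.

E = 3.62×10^-16 J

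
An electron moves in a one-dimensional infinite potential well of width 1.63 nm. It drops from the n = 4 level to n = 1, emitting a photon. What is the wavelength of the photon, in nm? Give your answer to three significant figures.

λ = 584 nm

E_1 = h²/(8m_eL²) = 2.268×10^-20 J, so ΔE = (4² − 1²)E_1 = 3.402×10^-19 J.
λ = hc/ΔE = (6.626×10^-34·2.998×10^8)/3.402×10^-19 = 5.84×10^-7 m = 584 nm.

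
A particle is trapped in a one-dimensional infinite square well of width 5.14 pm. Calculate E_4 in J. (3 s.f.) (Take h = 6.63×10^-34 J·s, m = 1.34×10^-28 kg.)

E_4 = 2.48×10^-16 J

For an infinite well E_n = n²h²/(8mL²), so E_1 = h²/(8mL²) = (6.63×10^-34)²/(8·1.34×10^-28·(5.14×10^-12 m)²) = 1.552×10^-17 J.
Then E_4 = 4²·E_1 = 16·1.552×10^-17 J = 2.48×10^-16 J.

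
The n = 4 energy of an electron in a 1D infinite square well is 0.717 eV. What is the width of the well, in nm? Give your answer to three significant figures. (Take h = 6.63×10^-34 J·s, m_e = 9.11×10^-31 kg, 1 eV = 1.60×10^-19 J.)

L = 2.90 nm

From E_n = n²h²/(8m_eL²), L = n·h/√(8m_eE_n).
E_4 = 0.717 eV = 1.147×10^-19 J, so L = 4·6.63×10^-34/√(8·9.11×10^-31·1.147×10^-19) = 2.90×10^-9 m = 2.90 nm.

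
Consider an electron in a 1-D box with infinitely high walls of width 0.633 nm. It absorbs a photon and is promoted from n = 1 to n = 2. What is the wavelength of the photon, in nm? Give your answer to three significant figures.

E_1 = h²/(8m_eL²) = 1.504×10^-19 J, so ΔE = (2² − 1²)E_1 = 4.512×10^-19 J.
λ = hc/ΔE = (6.626×10^-34·2.998×10^8)/4.512×10^-19 = 4.40×10^-7 m = 440 nm.

λ = 440 nm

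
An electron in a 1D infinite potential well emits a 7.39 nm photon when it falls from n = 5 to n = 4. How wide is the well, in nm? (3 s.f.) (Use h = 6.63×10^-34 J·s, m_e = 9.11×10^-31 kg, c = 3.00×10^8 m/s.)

The photon carries ΔE = hc/λ = 6.63×10^-34·3.00×10^8/7.39×10^-9 m = 2.691×10^-17 J.
Since ΔE = (5² − 4²)E_1, E_1 = 2.990×10^-18 J, and L = h/√(8m_eE_1) = 1.42×10^-10 m = 0.142 nm.

L = 0.142 nm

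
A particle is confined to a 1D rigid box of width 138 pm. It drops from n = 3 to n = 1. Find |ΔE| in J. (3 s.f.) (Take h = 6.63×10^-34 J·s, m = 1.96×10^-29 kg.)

E_1 = h²/(8mL²) = 1.472×10^-19 J.
|ΔE| = |3² − 1²|·E_1 = 8·1.472×10^-19 J = 1.18×10^-18 J.

|ΔE| = 1.18×10^-18 J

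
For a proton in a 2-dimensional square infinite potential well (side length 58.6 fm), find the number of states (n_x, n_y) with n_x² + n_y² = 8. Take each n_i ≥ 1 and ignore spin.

degeneracy = 1

The level has n_x² + n_y² = 8. The ordered positive-integer solutions are (2, 2).
That gives 1 state.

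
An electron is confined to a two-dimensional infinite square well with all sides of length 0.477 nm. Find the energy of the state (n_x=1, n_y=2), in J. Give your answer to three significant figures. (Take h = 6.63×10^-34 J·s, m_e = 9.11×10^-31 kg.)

E = 1.33×10^-18 J

For a 2D rectangular well E = (h²/8m_e)·Σ n_i²/L_i² = (6.63×10^-34)²/(8·9.11×10^-31) · [1²/(0.477 nm)² + 2²/(0.477 nm)²].
Evaluating gives E = 1.33×10^-18 J.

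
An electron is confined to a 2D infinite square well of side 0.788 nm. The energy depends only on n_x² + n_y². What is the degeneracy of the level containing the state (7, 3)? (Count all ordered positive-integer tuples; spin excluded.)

degeneracy = 2

The level has n_x² + n_y² = 58. The ordered positive-integer solutions are (3, 7), (7, 3).
That gives 2 states.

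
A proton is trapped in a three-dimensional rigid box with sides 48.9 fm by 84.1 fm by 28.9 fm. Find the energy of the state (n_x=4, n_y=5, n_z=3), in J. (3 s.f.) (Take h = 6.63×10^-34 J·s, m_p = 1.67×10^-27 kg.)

For a 3D rectangular well E = (h²/8m_p)·Σ n_i²/L_i² = (6.63×10^-34)²/(8·1.67×10^-27) · [4²/(48.9 fm)² + 5²/(84.1 fm)² + 3²/(28.9 fm)²].
Evaluating gives E = 6.91×10^-13 J.

E = 6.91×10^-13 J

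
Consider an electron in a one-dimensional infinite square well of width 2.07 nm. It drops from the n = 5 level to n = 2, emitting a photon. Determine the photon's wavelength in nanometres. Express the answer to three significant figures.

E_1 = h²/(8m_eL²) = 1.406×10^-20 J, so ΔE = (5² − 2²)E_1 = 2.953×10^-19 J.
λ = hc/ΔE = (6.626×10^-34·2.998×10^8)/2.953×10^-19 = 6.73×10^-7 m = 673 nm.

λ = 673 nm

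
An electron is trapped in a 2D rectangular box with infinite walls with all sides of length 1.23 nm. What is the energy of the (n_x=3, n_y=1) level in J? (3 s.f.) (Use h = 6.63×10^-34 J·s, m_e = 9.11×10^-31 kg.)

E = 3.99×10^-19 J

For a 2D rectangular well E = (h²/8m_e)·Σ n_i²/L_i² = (6.63×10^-34)²/(8·9.11×10^-31) · [3²/(1.23 nm)² + 1²/(1.23 nm)²].
Evaluating gives E = 3.99×10^-19 J.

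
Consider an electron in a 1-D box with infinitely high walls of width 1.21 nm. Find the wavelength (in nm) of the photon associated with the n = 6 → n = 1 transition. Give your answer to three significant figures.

E_1 = h²/(8m_eL²) = 4.115×10^-20 J, so ΔE = (6² − 1²)E_1 = 1.440×10^-18 J.
λ = hc/ΔE = (6.626×10^-34·2.998×10^8)/1.440×10^-18 = 1.38×10^-7 m = 138 nm.

λ = 138 nm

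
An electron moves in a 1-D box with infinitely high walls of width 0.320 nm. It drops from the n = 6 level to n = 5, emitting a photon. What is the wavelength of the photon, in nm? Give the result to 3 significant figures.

λ = 30.7 nm

E_1 = h²/(8m_eL²) = 5.884×10^-19 J, so ΔE = (6² − 5²)E_1 = 6.472×10^-18 J.
λ = hc/ΔE = (6.626×10^-34·2.998×10^8)/6.472×10^-18 = 3.07×10^-8 m = 30.7 nm.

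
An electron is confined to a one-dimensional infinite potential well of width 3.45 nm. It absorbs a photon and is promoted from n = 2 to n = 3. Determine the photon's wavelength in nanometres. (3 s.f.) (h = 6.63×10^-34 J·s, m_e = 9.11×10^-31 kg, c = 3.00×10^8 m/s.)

λ = 7.85×10^3 nm

E_1 = h²/(8m_eL²) = 5.067×10^-21 J, so ΔE = (3² − 2²)E_1 = 2.534×10^-20 J.
λ = hc/ΔE = (6.63×10^-34·3.00×10^8)/2.534×10^-20 = 7.85×10^-6 m = 7.85×10^3 nm.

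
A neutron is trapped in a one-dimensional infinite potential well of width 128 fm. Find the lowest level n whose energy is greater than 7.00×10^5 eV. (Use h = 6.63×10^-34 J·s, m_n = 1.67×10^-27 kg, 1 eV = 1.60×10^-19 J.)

n = 8

E_1 = h²/(8m_nL²) = 2.008×10^-15 J = 1.255×10^4 eV.
Need n² > 7.00×10^5/1.255×10^4 = 55.78, i.e. n > 7.469.
The smallest integer satisfying this is n = 8.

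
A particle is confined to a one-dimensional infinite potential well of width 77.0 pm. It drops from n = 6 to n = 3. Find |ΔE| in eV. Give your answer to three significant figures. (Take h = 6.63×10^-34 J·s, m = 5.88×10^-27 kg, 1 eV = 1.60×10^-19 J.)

E_1 = h²/(8mL²) = 1.576×10^-21 J.
|ΔE| = |6² − 3²|·E_1 = 27·1.576×10^-21 J = 4.255×10^-20 J = 0.266 eV.

|ΔE| = 0.266 eV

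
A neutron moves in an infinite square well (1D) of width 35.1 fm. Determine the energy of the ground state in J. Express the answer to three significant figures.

E_1 = 2.66×10^-14 J

For an infinite well E_n = n²h²/(8m_nL²), so E_1 = h²/(8m_nL²) = (6.626×10^-34)²/(8·1.675×10^-27·(3.51×10^-14 m)²) = 2.659×10^-14 J.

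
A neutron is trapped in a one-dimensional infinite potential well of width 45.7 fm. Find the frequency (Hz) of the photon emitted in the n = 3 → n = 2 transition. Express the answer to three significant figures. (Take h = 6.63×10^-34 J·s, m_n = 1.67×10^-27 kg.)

f = 1.19×10^20 Hz

E_1 = h²/(8m_nL²) = 1.575×10^-14 J and ΔE = (3² − 2²)E_1 = 7.875×10^-14 J.
f = ΔE/h = 7.875×10^-14/6.63×10^-34 = 1.19×10^20 Hz.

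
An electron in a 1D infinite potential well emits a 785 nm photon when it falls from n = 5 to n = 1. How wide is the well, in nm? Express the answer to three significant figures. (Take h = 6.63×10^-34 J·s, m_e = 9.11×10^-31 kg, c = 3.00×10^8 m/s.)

The photon carries ΔE = hc/λ = 6.63×10^-34·3.00×10^8/7.85×10^-7 m = 2.534×10^-19 J.
Since ΔE = (5² − 1²)E_1, E_1 = 1.056×10^-20 J, and L = h/√(8m_eE_1) = 2.39×10^-9 m = 2.39 nm.

L = 2.39 nm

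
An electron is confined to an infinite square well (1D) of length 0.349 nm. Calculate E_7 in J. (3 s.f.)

For an infinite well E_n = n²h²/(8m_eL²), so E_1 = h²/(8m_eL²) = (6.626×10^-34)²/(8·9.109×10^-31·(3.49×10^-10 m)²) = 4.946×10^-19 J.
Then E_7 = 7²·E_1 = 49·4.946×10^-19 J = 2.42×10^-17 J.

E_7 = 2.42×10^-17 J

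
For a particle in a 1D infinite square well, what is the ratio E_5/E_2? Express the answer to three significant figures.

6.25

E_n ∝ n², so E_5/E_2 = 5²/2² = 25/4 = 6.25.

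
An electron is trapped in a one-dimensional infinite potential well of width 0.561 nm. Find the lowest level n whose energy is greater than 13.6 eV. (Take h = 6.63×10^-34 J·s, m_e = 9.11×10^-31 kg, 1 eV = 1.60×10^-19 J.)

E_1 = h²/(8m_eL²) = 1.916×10^-19 J = 1.198 eV.
Need n² > 13.6/1.198 = 11.35, i.e. n > 3.369.
The smallest integer satisfying this is n = 4.

n = 4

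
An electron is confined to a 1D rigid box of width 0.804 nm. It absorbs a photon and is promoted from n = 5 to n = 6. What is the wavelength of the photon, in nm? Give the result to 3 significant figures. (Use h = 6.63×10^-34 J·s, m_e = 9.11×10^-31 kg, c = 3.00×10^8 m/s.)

E_1 = h²/(8m_eL²) = 9.331×10^-20 J, so ΔE = (6² − 5²)E_1 = 1.026×10^-18 J.
λ = hc/ΔE = (6.63×10^-34·3.00×10^8)/1.026×10^-18 = 1.94×10^-7 m = 194 nm.

λ = 194 nm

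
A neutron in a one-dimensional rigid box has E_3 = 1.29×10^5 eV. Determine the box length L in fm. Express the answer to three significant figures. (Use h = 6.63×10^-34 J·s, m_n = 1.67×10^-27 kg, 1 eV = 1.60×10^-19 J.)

L = 120 fm

From E_n = n²h²/(8m_nL²), L = n·h/√(8m_nE_n).
E_3 = 1.29×10^5 eV = 2.064×10^-14 J, so L = 3·6.63×10^-34/√(8·1.67×10^-27·2.064×10^-14) = 1.20×10^-13 m = 120 fm.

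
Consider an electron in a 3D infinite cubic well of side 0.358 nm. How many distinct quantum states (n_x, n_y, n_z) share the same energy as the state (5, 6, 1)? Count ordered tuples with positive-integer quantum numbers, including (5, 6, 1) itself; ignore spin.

degeneracy = 12

The level has n_x² + n_y² + n_z² = 62. The ordered positive-integer solutions are (1, 5, 6), (1, 6, 5), (2, 3, 7), (2, 7, 3), (3, 2, 7), (3, 7, 2), (5, 1, 6), (5, 6, 1), (6, 1, 5), (6, 5, 1), (7, 2, 3), (7, 3, 2).
That gives 12 states.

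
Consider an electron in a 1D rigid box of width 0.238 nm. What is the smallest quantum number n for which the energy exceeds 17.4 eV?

E_1 = h²/(8m_eL²) = 1.064×10^-18 J = 6.642 eV.
Need n² > 17.4/6.642 = 2.620, i.e. n > 1.619.
The smallest integer satisfying this is n = 2.

n = 2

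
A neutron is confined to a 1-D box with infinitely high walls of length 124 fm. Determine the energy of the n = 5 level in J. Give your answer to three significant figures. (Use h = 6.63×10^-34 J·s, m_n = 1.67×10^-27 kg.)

For an infinite well E_n = n²h²/(8m_nL²), so E_1 = h²/(8m_nL²) = (6.63×10^-34)²/(8·1.67×10^-27·(1.24×10^-13 m)²) = 2.140×10^-15 J.
Then E_5 = 5²·E_1 = 25·2.140×10^-15 J = 5.35×10^-14 J.

E_5 = 5.35×10^-14 J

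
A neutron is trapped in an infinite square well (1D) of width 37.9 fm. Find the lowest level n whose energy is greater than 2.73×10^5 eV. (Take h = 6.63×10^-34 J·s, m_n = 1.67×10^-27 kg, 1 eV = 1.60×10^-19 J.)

n = 2

E_1 = h²/(8m_nL²) = 2.291×10^-14 J = 1.432×10^5 eV.
Need n² > 2.73×10^5/1.432×10^5 = 1.906, i.e. n > 1.381.
The smallest integer satisfying this is n = 2.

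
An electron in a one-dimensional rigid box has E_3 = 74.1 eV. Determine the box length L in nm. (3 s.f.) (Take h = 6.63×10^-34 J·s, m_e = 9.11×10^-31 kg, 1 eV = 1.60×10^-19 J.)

L = 0.214 nm

From E_n = n²h²/(8m_eL²), L = n·h/√(8m_eE_n).
E_3 = 74.1 eV = 1.186×10^-17 J, so L = 3·6.63×10^-34/√(8·9.11×10^-31·1.186×10^-17) = 2.14×10^-10 m = 0.214 nm.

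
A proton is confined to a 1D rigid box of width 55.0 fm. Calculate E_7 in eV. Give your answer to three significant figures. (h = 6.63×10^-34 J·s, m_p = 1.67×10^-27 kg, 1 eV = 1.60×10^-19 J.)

For an infinite well E_n = n²h²/(8m_pL²), so E_1 = h²/(8m_pL²) = (6.63×10^-34)²/(8·1.67×10^-27·(5.50×10^-14 m)²) = 1.088×10^-14 J.
Then E_7 = 7²·E_1 = 49·1.088×10^-14 J = 5.331×10^-13 J.
Converting, E_7 = 5.331×10^-13 J / (1.60×10^-19 J/eV) = 3.33×10^6 eV.

E_7 = 3.33×10^6 eV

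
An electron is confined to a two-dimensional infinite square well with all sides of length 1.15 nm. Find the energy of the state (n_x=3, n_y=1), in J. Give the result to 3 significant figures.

For a 2D rectangular well E = (h²/8m_e)·Σ n_i²/L_i² = (6.626×10^-34)²/(8·9.109×10^-31) · [3²/(1.15 nm)² + 1²/(1.15 nm)²].
Evaluating gives E = 4.56×10^-19 J.

E = 4.56×10^-19 J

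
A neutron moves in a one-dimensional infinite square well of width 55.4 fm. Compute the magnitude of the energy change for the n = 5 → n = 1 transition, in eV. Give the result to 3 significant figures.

E_1 = h²/(8m_nL²) = 1.068×10^-14 J.
|ΔE| = |5² − 1²|·E_1 = 24·1.068×10^-14 J = 2.563×10^-13 J = 1.60×10^6 eV.

|ΔE| = 1.60×10^6 eV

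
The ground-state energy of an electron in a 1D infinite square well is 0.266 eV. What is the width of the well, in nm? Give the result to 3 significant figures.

L = 1.19 nm

From E_n = n²h²/(8m_eL²), L = n·h/√(8m_eE_n).
E_1 = 0.266 eV = 4.261×10^-20 J, so L = 1·6.626×10^-34/√(8·9.109×10^-31·4.261×10^-20) = 1.19×10^-9 m = 1.19 nm.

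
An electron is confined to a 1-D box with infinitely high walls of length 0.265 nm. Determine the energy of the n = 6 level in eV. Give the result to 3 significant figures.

E_6 = 193 eV

For an infinite well E_n = n²h²/(8m_eL²), so E_1 = h²/(8m_eL²) = (6.626×10^-34)²/(8·9.109×10^-31·(2.65×10^-10 m)²) = 8.579×10^-19 J.
Then E_6 = 6²·E_1 = 36·8.579×10^-19 J = 3.088×10^-17 J.
Converting, E_6 = 3.088×10^-17 J / (1.602×10^-19 J/eV) = 193 eV.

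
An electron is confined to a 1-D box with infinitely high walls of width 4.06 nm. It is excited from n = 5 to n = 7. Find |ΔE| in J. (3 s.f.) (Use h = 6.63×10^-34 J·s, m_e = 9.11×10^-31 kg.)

|ΔE| = 8.78×10^-20 J

E_1 = h²/(8m_eL²) = 3.659×10^-21 J.
|ΔE| = |5² − 7²|·E_1 = 24·3.659×10^-21 J = 8.78×10^-20 J.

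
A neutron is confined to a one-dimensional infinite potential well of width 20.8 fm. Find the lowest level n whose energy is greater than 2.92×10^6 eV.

n = 3

E_1 = h²/(8m_nL²) = 7.573×10^-14 J = 4.727×10^5 eV.
Need n² > 2.92×10^6/4.727×10^5 = 6.177, i.e. n > 2.485.
The smallest integer satisfying this is n = 3.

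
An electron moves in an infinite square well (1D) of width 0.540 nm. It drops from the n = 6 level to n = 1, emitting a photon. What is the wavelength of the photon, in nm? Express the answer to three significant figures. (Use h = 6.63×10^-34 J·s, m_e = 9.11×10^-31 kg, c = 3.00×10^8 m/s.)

E_1 = h²/(8m_eL²) = 2.068×10^-19 J, so ΔE = (6² − 1²)E_1 = 7.238×10^-18 J.
λ = hc/ΔE = (6.63×10^-34·3.00×10^8)/7.238×10^-18 = 2.75×10^-8 m = 27.5 nm.

λ = 27.5 nm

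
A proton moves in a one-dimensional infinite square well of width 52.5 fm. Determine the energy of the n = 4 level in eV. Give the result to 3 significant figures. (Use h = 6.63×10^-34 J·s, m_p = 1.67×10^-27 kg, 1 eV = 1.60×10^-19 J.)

E_4 = 1.19×10^6 eV

For an infinite well E_n = n²h²/(8m_pL²), so E_1 = h²/(8m_pL²) = (6.63×10^-34)²/(8·1.67×10^-27·(5.25×10^-14 m)²) = 1.194×10^-14 J.
Then E_4 = 4²·E_1 = 16·1.194×10^-14 J = 1.910×10^-13 J.
Converting, E_4 = 1.910×10^-13 J / (1.60×10^-19 J/eV) = 1.19×10^6 eV.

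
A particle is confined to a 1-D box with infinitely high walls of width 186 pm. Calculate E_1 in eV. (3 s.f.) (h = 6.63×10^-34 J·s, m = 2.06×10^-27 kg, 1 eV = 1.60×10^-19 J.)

E_1 = 0.00482 eV

For an infinite well E_n = n²h²/(8mL²), so E_1 = h²/(8mL²) = (6.63×10^-34)²/(8·2.06×10^-27·(1.86×10^-10 m)²) = 7.710×10^-22 J.
Converting, E_1 = 7.710×10^-22 J / (1.60×10^-19 J/eV) = 0.00482 eV.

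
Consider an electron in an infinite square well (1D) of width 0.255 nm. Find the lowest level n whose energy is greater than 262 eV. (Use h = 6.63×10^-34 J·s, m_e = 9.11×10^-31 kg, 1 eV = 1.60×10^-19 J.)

n = 7

E_1 = h²/(8m_eL²) = 9.276×10^-19 J = 5.798 eV.
Need n² > 262/5.798 = 45.19, i.e. n > 6.722.
The smallest integer satisfying this is n = 7.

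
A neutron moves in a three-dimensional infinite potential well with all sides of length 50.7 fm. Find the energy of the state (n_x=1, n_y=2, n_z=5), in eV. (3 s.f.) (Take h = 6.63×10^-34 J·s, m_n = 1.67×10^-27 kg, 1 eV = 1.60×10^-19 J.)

E = 2.40×10^6 eV

For a 3D rectangular well E = (h²/8m_n)·Σ n_i²/L_i² = (6.63×10^-34)²/(8·1.67×10^-27) · [1²/(50.7 fm)² + 2²/(50.7 fm)² + 5²/(50.7 fm)²].
Evaluating gives E = 3.840×10^-13 J = 2.40×10^6 eV.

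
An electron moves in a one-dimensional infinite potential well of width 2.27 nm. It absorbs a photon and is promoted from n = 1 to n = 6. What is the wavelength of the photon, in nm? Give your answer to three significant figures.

λ = 485 nm

E_1 = h²/(8m_eL²) = 1.169×10^-20 J, so ΔE = (6² − 1²)E_1 = 4.092×10^-19 J.
λ = hc/ΔE = (6.626×10^-34·2.998×10^8)/4.092×10^-19 = 4.85×10^-7 m = 485 nm.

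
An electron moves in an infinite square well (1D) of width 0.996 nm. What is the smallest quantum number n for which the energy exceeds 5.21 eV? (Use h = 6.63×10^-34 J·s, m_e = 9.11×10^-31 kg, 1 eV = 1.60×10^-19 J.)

n = 4

E_1 = h²/(8m_eL²) = 6.080×10^-20 J = 0.3800 eV.
Need n² > 5.21/0.3800 = 13.71, i.e. n > 3.703.
The smallest integer satisfying this is n = 4.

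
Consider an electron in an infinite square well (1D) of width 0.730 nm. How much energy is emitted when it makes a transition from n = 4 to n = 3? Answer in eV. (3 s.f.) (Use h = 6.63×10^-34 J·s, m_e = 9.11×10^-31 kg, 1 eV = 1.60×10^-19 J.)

E_1 = h²/(8m_eL²) = 1.132×10^-19 J.
|ΔE| = |4² − 3²|·E_1 = 7·1.132×10^-19 J = 7.924×10^-19 J = 4.95 eV.

|ΔE| = 4.95 eV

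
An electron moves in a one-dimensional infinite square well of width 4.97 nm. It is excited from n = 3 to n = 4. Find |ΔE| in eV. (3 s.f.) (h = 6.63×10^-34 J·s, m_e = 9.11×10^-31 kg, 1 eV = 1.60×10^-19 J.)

E_1 = h²/(8m_eL²) = 2.442×10^-21 J.
|ΔE| = |3² − 4²|·E_1 = 7·2.442×10^-21 J = 1.709×10^-20 J = 0.107 eV.

|ΔE| = 0.107 eV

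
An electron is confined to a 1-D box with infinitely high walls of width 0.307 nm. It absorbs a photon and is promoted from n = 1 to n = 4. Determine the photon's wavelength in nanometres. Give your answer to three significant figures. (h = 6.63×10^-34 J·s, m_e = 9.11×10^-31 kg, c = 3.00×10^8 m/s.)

λ = 20.7 nm

E_1 = h²/(8m_eL²) = 6.399×10^-19 J, so ΔE = (4² − 1²)E_1 = 9.599×10^-18 J.
λ = hc/ΔE = (6.63×10^-34·3.00×10^8)/9.599×10^-18 = 2.07×10^-8 m = 20.7 nm.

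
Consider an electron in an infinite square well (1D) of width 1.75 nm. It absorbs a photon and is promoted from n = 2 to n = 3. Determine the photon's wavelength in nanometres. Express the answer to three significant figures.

E_1 = h²/(8m_eL²) = 1.967×10^-20 J, so ΔE = (3² − 2²)E_1 = 9.835×10^-20 J.
λ = hc/ΔE = (6.626×10^-34·2.998×10^8)/9.835×10^-20 = 2.02×10^-6 m = 2.02×10^3 nm.

λ = 2.02×10^3 nm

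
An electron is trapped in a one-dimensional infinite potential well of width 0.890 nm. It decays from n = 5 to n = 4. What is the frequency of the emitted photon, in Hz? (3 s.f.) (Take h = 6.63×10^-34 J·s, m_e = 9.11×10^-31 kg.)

f = 1.03×10^15 Hz

E_1 = h²/(8m_eL²) = 7.614×10^-20 J and ΔE = (5² − 4²)E_1 = 6.853×10^-19 J.
f = ΔE/h = 6.853×10^-19/6.63×10^-34 = 1.03×10^15 Hz.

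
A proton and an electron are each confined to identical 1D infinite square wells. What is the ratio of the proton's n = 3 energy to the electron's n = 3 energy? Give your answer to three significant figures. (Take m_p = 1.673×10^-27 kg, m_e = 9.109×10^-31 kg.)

5.44×10^-4

E_n ∝ 1/m at fixed n and L, so the ratio is m_e/m_p = 9.109×10^-31/1.673×10^-27 = 5.44×10^-4.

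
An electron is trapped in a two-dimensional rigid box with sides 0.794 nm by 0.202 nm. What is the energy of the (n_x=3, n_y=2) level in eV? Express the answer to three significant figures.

For a 2D rectangular well E = (h²/8m_e)·Σ n_i²/L_i² = (6.626×10^-34)²/(8·9.109×10^-31) · [3²/(0.794 nm)² + 2²/(0.202 nm)²].
Evaluating gives E = 6.766×10^-18 J = 42.2 eV.

E = 42.2 eV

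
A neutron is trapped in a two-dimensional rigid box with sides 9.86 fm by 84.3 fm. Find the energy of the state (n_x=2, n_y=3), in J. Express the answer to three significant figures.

E = 1.39×10^-12 J

For a 2D rectangular well E = (h²/8m_n)·Σ n_i²/L_i² = (6.626×10^-34)²/(8·1.675×10^-27) · [2²/(9.86 fm)² + 3²/(84.3 fm)²].
Evaluating gives E = 1.39×10^-12 J.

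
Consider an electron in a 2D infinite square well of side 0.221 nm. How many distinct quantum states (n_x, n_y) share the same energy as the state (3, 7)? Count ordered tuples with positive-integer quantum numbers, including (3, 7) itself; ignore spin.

degeneracy = 2

The level has n_x² + n_y² = 58. The ordered positive-integer solutions are (3, 7), (7, 3).
That gives 2 states.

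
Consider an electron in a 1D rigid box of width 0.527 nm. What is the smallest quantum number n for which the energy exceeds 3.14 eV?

E_1 = h²/(8m_eL²) = 2.169×10^-19 J = 1.354 eV.
Need n² > 3.14/1.354 = 2.319, i.e. n > 1.523.
The smallest integer satisfying this is n = 2.

n = 2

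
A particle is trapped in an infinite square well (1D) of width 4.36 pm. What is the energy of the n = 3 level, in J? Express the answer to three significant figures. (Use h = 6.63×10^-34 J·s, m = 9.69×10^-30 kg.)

For an infinite well E_n = n²h²/(8mL²), so E_1 = h²/(8mL²) = (6.63×10^-34)²/(8·9.69×10^-30·(4.36×10^-12 m)²) = 2.983×10^-16 J.
Then E_3 = 3²·E_1 = 9·2.983×10^-16 J = 2.68×10^-15 J.

E_3 = 2.68×10^-15 J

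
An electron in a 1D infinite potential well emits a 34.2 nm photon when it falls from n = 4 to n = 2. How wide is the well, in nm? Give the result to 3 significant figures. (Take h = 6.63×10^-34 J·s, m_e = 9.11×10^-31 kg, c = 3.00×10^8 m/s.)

The photon carries ΔE = hc/λ = 6.63×10^-34·3.00×10^8/3.42×10^-8 m = 5.816×10^-18 J.
Since ΔE = (4² − 2²)E_1, E_1 = 4.847×10^-19 J, and L = h/√(8m_eE_1) = 3.53×10^-10 m = 0.353 nm.

L = 0.353 nm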